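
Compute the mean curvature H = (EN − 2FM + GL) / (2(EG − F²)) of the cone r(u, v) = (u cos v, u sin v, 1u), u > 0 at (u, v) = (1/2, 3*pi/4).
H = sqrt(2)/2

With E = 2, F = 0, G = u^2, L = 0, M = 0, N = sqrt(2)*u^2/(2*Abs(u)), assemble
  H = (EN − 2FM + GL) / (2(EG − F²)) = sqrt(2)/(4*Abs(u)).
At (u, v) = (1/2, 3*pi/4): H = sqrt(2)/2.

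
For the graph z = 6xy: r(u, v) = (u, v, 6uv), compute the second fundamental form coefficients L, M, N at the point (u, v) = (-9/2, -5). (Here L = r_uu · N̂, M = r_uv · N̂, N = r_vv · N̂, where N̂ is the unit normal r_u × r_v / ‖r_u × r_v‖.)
L = 0;  M = 3*sqrt(1630)/815;  N = 0

Compute the unit normal N̂(u, v) = (-6*v/sqrt(36*u^2 + 36*v^2 + 1), -6*u/sqrt(36*u^2 + 36*v^2 + 1), 1/sqrt(36*u^2 + 36*v^2 + 1)), and the second partials r_uu, r_uv, r_vv. Take dot products:
  L(u, v) = r_uu · N̂ = 0,
  M(u, v) = r_uv · N̂ = 6/sqrt(36*u^2 + 36*v^2 + 1),
  N(u, v) = r_vv · N̂ = 0.
Evaluating at (u, v) = (-9/2, -5):
  L = 0, M = 3*sqrt(1630)/815, N = 0.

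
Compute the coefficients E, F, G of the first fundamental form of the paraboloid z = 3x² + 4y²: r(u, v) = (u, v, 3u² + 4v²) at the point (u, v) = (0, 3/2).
E = 1;  F = 0;  G = 145

Partials: r_u = (1, 0, 6*u), r_v = (0, 1, 8*v). As functions of (u, v):
  E = r_u · r_u = 36*u^2 + 1,
  F = r_u · r_v = 48*u*v,
  G = r_v · r_v = 64*v^2 + 1.
Evaluating at (u, v) = (0, 3/2): E = 1, F = 0, G = 145.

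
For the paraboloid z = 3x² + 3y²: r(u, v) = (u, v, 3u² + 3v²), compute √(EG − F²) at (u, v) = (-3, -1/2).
√(EG − F²)|_{(-3, -1/2)} = sqrt(334)

E = 36*u^2 + 1, F = 36*u*v, G = 36*v^2 + 1; EG − F² = 36*u^2 + 36*v^2 + 1; √(EG − F²) = sqrt(36*u^2 + 36*v^2 + 1). At the given point: sqrt(334).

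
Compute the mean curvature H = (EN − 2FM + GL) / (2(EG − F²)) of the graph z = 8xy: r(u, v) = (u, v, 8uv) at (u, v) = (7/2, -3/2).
H = 2688*sqrt(929)/863041

With E = 64*v^2 + 1, F = 64*u*v, G = 64*u^2 + 1, L = 0, M = 8/sqrt(64*u^2 + 64*v^2 + 1), N = 0, assemble
  H = (EN − 2FM + GL) / (2(EG − F²)) = -512*u*v/(64*u^2 + 64*v^2 + 1)^(3/2).
At (u, v) = (7/2, -3/2): H = 2688*sqrt(929)/863041.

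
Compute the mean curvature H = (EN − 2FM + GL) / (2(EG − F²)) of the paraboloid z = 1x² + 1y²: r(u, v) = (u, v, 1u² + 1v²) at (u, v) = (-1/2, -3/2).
H = 12*sqrt(11)/121

With E = 4*u^2 + 1, F = 4*u*v, G = 4*v^2 + 1, L = 2/sqrt(4*u^2 + 4*v^2 + 1), M = 0, N = 2/sqrt(4*u^2 + 4*v^2 + 1), assemble
  H = (EN − 2FM + GL) / (2(EG − F²)) = 2*(2*u^2 + 2*v^2 + 1)/(4*u^2 + 4*v^2 + 1)^(3/2).
At (u, v) = (-1/2, -3/2): H = 12*sqrt(11)/121.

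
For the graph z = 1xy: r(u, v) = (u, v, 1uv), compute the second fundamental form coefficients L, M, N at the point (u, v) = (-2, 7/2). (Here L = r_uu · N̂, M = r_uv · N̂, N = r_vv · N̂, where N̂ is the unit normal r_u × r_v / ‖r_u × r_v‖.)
L = 0;  M = 2*sqrt(69)/69;  N = 0

Compute the unit normal N̂(u, v) = (-v/sqrt(u^2 + v^2 + 1), -u/sqrt(u^2 + v^2 + 1), 1/sqrt(u^2 + v^2 + 1)), and the second partials r_uu, r_uv, r_vv. Take dot products:
  L(u, v) = r_uu · N̂ = 0,
  M(u, v) = r_uv · N̂ = 1/sqrt(u^2 + v^2 + 1),
  N(u, v) = r_vv · N̂ = 0.
Evaluating at (u, v) = (-2, 7/2):
  L = 0, M = 2*sqrt(69)/69, N = 0.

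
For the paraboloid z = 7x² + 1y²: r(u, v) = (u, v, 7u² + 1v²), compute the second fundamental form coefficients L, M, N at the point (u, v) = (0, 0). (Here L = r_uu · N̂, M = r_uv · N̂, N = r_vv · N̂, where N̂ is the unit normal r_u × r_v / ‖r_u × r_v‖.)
L = 14;  M = 0;  N = 2

Compute the unit normal N̂(u, v) = (-14*u/sqrt(196*u^2 + 4*v^2 + 1), -2*v/sqrt(196*u^2 + 4*v^2 + 1), 1/sqrt(196*u^2 + 4*v^2 + 1)), and the second partials r_uu, r_uv, r_vv. Take dot products:
  L(u, v) = r_uu · N̂ = 14/sqrt(196*u^2 + 4*v^2 + 1),
  M(u, v) = r_uv · N̂ = 0,
  N(u, v) = r_vv · N̂ = 2/sqrt(196*u^2 + 4*v^2 + 1).
Evaluating at (u, v) = (0, 0):
  L = 14, M = 0, N = 2.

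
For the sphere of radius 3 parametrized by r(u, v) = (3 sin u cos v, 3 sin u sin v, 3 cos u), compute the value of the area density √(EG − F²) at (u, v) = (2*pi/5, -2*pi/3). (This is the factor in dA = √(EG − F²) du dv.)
√(EG − F²)|_{(2*pi/5, -2*pi/3)} = 9*sqrt(2*sqrt(5) + 10)/4

E = 9, F = 0, G = 9*sin(u)^2, so EG − F² = 81*sin(u)^2. Taking the positive square root: √(EG − F²) = 9*Abs(sin(u)). At (u, v) = (2*pi/5, -2*pi/3): 9*sqrt(2*sqrt(5) + 10)/4.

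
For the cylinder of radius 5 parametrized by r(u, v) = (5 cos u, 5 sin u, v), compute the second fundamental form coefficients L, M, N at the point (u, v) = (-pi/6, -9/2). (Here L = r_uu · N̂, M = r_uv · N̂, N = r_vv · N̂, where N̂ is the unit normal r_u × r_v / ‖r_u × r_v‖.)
L = -5;  M = 0;  N = 0

Compute the unit normal N̂(u, v) = (cos(u), sin(u), 0), and the second partials r_uu, r_uv, r_vv. Take dot products:
  L(u, v) = r_uu · N̂ = -5,
  M(u, v) = r_uv · N̂ = 0,
  N(u, v) = r_vv · N̂ = 0.
Evaluating at (u, v) = (-pi/6, -9/2):
  L = -5, M = 0, N = 0.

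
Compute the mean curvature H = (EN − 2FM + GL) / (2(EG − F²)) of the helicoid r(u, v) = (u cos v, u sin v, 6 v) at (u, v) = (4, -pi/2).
H = 0

With E = 1, F = 0, G = u^2 + 36, L = 0, M = -6/sqrt(u^2 + 36), N = 0, assemble
  H = (EN − 2FM + GL) / (2(EG − F²)) = 0.
At (u, v) = (4, -pi/2): H = 0.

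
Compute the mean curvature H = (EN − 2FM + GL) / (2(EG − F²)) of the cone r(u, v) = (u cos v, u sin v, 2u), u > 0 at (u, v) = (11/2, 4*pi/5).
H = 2*sqrt(5)/55

With E = 5, F = 0, G = u^2, L = 0, M = 0, N = 2*sqrt(5)*u^2/(5*Abs(u)), assemble
  H = (EN − 2FM + GL) / (2(EG − F²)) = sqrt(5)/(5*Abs(u)).
At (u, v) = (11/2, 4*pi/5): H = 2*sqrt(5)/55.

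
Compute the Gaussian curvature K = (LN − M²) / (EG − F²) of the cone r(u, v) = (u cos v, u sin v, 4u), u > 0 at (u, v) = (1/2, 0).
K = 0

Coefficients of the first fundamental form: E = 17, F = 0, G = u^2.
Coefficients of the second fundamental form: L = 0, M = 0, N = 4*sqrt(17)*u^2/(17*Abs(u)).
Assemble K = (LN − M²)/(EG − F²) = 0. At (u, v) = (1/2, 0): K = 0.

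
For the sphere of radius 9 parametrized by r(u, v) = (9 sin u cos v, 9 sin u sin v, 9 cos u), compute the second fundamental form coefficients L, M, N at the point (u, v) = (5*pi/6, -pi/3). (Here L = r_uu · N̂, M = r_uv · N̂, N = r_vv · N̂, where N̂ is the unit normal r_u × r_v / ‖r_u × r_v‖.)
L = -9;  M = 0;  N = -9/4

Compute the unit normal N̂(u, v) = (sin(u)^2*cos(v)/Abs(sin(u)), sin(u)^2*sin(v)/Abs(sin(u)), sin(2*u)/(2*Abs(sin(u)))), and the second partials r_uu, r_uv, r_vv. Take dot products:
  L(u, v) = r_uu · N̂ = -9*sin(u)/Abs(sin(u)),
  M(u, v) = r_uv · N̂ = 0,
  N(u, v) = r_vv · N̂ = -9*sin(u)^3/Abs(sin(u)).
Evaluating at (u, v) = (5*pi/6, -pi/3):
  L = -9, M = 0, N = -9/4.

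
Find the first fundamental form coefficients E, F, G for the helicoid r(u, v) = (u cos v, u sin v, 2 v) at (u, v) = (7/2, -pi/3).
E = 1;  F = 0;  G = 65/4

Partials: r_u = (cos(v), sin(v), 0), r_v = (-u*sin(v), u*cos(v), 2). As functions of (u, v):
  E = r_u · r_u = 1,
  F = r_u · r_v = 0,
  G = r_v · r_v = u^2 + 4.
Evaluating at (u, v) = (7/2, -pi/3): E = 1, F = 0, G = 65/4.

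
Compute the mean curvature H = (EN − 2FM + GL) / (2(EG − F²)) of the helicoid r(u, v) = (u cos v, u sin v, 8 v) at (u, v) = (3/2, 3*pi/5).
H = 0

With E = 1, F = 0, G = u^2 + 64, L = 0, M = -8/sqrt(u^2 + 64), N = 0, assemble
  H = (EN − 2FM + GL) / (2(EG − F²)) = 0.
At (u, v) = (3/2, 3*pi/5): H = 0.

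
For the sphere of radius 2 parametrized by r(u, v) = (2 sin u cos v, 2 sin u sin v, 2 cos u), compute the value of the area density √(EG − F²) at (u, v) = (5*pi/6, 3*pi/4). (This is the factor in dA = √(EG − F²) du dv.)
√(EG − F²)|_{(5*pi/6, 3*pi/4)} = 2

E = 4, F = 0, G = 4*sin(u)^2, so EG − F² = 16*sin(u)^2. Taking the positive square root: √(EG − F²) = 4*Abs(sin(u)). At (u, v) = (5*pi/6, 3*pi/4): 2.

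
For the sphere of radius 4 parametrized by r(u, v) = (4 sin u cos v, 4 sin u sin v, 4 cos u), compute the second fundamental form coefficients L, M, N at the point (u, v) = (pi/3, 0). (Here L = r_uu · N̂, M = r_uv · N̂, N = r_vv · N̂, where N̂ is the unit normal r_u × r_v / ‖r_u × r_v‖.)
L = -4;  M = 0;  N = -3

Compute the unit normal N̂(u, v) = (sin(u)^2*cos(v)/Abs(sin(u)), sin(u)^2*sin(v)/Abs(sin(u)), sin(2*u)/(2*Abs(sin(u)))), and the second partials r_uu, r_uv, r_vv. Take dot products:
  L(u, v) = r_uu · N̂ = -4*sin(u)/Abs(sin(u)),
  M(u, v) = r_uv · N̂ = 0,
  N(u, v) = r_vv · N̂ = -4*sin(u)^3/Abs(sin(u)).
Evaluating at (u, v) = (pi/3, 0):
  L = -4, M = 0, N = -3.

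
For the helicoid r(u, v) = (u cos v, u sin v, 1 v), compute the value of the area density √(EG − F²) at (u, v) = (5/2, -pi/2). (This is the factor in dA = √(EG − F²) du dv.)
√(EG − F²)|_{(5/2, -pi/2)} = sqrt(29)/2

E = 1, F = 0, G = u^2 + 1, so EG − F² = u^2 + 1. Taking the positive square root: √(EG − F²) = sqrt(u^2 + 1). At (u, v) = (5/2, -pi/2): sqrt(29)/2.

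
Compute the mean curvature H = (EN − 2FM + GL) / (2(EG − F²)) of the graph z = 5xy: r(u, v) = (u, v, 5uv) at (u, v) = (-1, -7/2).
H = -3500*sqrt(1329)/1766241

With E = 25*v^2 + 1, F = 25*u*v, G = 25*u^2 + 1, L = 0, M = 5/sqrt(25*u^2 + 25*v^2 + 1), N = 0, assemble
  H = (EN − 2FM + GL) / (2(EG − F²)) = -125*u*v/(25*u^2 + 25*v^2 + 1)^(3/2).
At (u, v) = (-1, -7/2): H = -3500*sqrt(1329)/1766241.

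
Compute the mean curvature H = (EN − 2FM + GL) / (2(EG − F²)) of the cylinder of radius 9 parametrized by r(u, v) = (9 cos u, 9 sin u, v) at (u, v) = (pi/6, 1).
H = -1/18

With E = 81, F = 0, G = 1, L = -9, M = 0, N = 0, assemble
  H = (EN − 2FM + GL) / (2(EG − F²)) = -1/18.
At (u, v) = (pi/6, 1): H = -1/18.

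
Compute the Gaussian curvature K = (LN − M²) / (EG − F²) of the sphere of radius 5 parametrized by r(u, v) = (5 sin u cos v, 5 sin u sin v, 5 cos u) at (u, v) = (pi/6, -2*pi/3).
K = 1/25

Coefficients of the first fundamental form: E = 25, F = 0, G = 25*sin(u)^2.
Coefficients of the second fundamental form: L = -5*sin(u)/Abs(sin(u)), M = 0, N = -5*sin(u)^3/Abs(sin(u)).
Assemble K = (LN − M²)/(EG − F²) = 1/25. At (u, v) = (pi/6, -2*pi/3): K = 1/25.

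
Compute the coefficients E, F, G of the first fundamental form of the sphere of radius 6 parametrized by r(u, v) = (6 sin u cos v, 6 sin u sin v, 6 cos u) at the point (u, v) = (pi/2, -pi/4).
E = 36;  F = 0;  G = 36

Partials: r_u = (6*cos(u)*cos(v), 6*sin(v)*cos(u), -6*sin(u)), r_v = (-6*sin(u)*sin(v), 6*sin(u)*cos(v), 0). As functions of (u, v):
  E = r_u · r_u = 36,
  F = r_u · r_v = 0,
  G = r_v · r_v = 36*sin(u)^2.
Evaluating at (u, v) = (pi/2, -pi/4): E = 36, F = 0, G = 36.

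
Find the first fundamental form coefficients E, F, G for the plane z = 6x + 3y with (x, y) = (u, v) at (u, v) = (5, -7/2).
E = 37;  F = 18;  G = 10

Partials: r_u = (1, 0, 6), r_v = (0, 1, 3). As functions of (u, v):
  E = r_u · r_u = 37,
  F = r_u · r_v = 18,
  G = r_v · r_v = 10.
Evaluating at (u, v) = (5, -7/2): E = 37, F = 18, G = 10.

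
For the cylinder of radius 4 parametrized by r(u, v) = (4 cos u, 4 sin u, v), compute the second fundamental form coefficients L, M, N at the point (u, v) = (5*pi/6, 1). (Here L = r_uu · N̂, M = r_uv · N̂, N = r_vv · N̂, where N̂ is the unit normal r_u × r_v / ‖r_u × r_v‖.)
L = -4;  M = 0;  N = 0

Compute the unit normal N̂(u, v) = (cos(u), sin(u), 0), and the second partials r_uu, r_uv, r_vv. Take dot products:
  L(u, v) = r_uu · N̂ = -4,
  M(u, v) = r_uv · N̂ = 0,
  N(u, v) = r_vv · N̂ = 0.
Evaluating at (u, v) = (5*pi/6, 1):
  L = -4, M = 0, N = 0.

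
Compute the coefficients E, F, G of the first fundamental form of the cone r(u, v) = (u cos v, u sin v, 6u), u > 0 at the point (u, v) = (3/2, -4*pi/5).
E = 37;  F = 0;  G = 9/4

Partials: r_u = (cos(v), sin(v), 6), r_v = (-u*sin(v), u*cos(v), 0). As functions of (u, v):
  E = r_u · r_u = 37,
  F = r_u · r_v = 0,
  G = r_v · r_v = u^2.
Evaluating at (u, v) = (3/2, -4*pi/5): E = 37, F = 0, G = 9/4.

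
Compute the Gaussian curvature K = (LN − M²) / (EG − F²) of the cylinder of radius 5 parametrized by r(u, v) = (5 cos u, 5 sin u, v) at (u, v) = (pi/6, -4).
K = 0

Coefficients of the first fundamental form: E = 25, F = 0, G = 1.
Coefficients of the second fundamental form: L = -5, M = 0, N = 0.
Assemble K = (LN − M²)/(EG − F²) = 0. At (u, v) = (pi/6, -4): K = 0.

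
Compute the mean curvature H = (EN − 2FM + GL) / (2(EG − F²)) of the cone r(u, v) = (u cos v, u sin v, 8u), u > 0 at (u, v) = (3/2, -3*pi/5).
H = 8*sqrt(65)/195

With E = 65, F = 0, G = u^2, L = 0, M = 0, N = 8*sqrt(65)*u^2/(65*Abs(u)), assemble
  H = (EN − 2FM + GL) / (2(EG − F²)) = 4*sqrt(65)/(65*Abs(u)).
At (u, v) = (3/2, -3*pi/5): H = 8*sqrt(65)/195.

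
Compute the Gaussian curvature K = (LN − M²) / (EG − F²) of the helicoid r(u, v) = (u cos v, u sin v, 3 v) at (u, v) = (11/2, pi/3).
K = -144/24649

Coefficients of the first fundamental form: E = 1, F = 0, G = u^2 + 9.
Coefficients of the second fundamental form: L = 0, M = -3/sqrt(u^2 + 9), N = 0.
Assemble K = (LN − M²)/(EG − F²) = -9/(u^2 + 9)^2. At (u, v) = (11/2, pi/3): K = -144/24649.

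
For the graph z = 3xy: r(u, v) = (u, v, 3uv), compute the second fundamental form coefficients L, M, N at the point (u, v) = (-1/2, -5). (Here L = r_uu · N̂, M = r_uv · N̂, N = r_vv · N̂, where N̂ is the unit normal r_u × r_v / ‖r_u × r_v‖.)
L = 0;  M = 6*sqrt(913)/913;  N = 0

Compute the unit normal N̂(u, v) = (-3*v/sqrt(9*u^2 + 9*v^2 + 1), -3*u/sqrt(9*u^2 + 9*v^2 + 1), 1/sqrt(9*u^2 + 9*v^2 + 1)), and the second partials r_uu, r_uv, r_vv. Take dot products:
  L(u, v) = r_uu · N̂ = 0,
  M(u, v) = r_uv · N̂ = 3/sqrt(9*u^2 + 9*v^2 + 1),
  N(u, v) = r_vv · N̂ = 0.
Evaluating at (u, v) = (-1/2, -5):
  L = 0, M = 6*sqrt(913)/913, N = 0.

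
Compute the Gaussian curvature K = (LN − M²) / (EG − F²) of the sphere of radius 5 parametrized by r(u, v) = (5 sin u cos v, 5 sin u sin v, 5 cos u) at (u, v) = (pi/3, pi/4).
K = 1/25

Coefficients of the first fundamental form: E = 25, F = 0, G = 25*sin(u)^2.
Coefficients of the second fundamental form: L = -5*sin(u)/Abs(sin(u)), M = 0, N = -5*sin(u)^3/Abs(sin(u)).
Assemble K = (LN − M²)/(EG − F²) = 1/25. At (u, v) = (pi/3, pi/4): K = 1/25.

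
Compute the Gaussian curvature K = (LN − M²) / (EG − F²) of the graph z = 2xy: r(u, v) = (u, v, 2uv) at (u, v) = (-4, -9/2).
K = -1/5329

Coefficients of the first fundamental form: E = 4*v^2 + 1, F = 4*u*v, G = 4*u^2 + 1.
Coefficients of the second fundamental form: L = 0, M = 2/sqrt(4*u^2 + 4*v^2 + 1), N = 0.
Assemble K = (LN − M²)/(EG − F²) = -4/(16*u^4 + 32*u^2*v^2 + 8*u^2 + 16*v^4 + 8*v^2 + 1). At (u, v) = (-4, -9/2): K = -1/5329.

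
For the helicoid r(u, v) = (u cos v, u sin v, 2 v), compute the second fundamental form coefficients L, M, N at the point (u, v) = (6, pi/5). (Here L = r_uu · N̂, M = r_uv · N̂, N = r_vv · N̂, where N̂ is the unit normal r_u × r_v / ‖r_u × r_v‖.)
L = 0;  M = -sqrt(10)/10;  N = 0

Compute the unit normal N̂(u, v) = (2*sin(v)/sqrt(u^2 + 4), -2*cos(v)/sqrt(u^2 + 4), u/sqrt(u^2 + 4)), and the second partials r_uu, r_uv, r_vv. Take dot products:
  L(u, v) = r_uu · N̂ = 0,
  M(u, v) = r_uv · N̂ = -2/sqrt(u^2 + 4),
  N(u, v) = r_vv · N̂ = 0.
Evaluating at (u, v) = (6, pi/5):
  L = 0, M = -sqrt(10)/10, N = 0.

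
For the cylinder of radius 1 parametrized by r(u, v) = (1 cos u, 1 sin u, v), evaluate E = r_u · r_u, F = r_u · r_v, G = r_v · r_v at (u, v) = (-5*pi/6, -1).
E = 1;  F = 0;  G = 1

Partials: r_u = (-sin(u), cos(u), 0), r_v = (0, 0, 1). As functions of (u, v):
  E = r_u · r_u = 1,
  F = r_u · r_v = 0,
  G = r_v · r_v = 1.
Evaluating at (u, v) = (-5*pi/6, -1): E = 1, F = 0, G = 1.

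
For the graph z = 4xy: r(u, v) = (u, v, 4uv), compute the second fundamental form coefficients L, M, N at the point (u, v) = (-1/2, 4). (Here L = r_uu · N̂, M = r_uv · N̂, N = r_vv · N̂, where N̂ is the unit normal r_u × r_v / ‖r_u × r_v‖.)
L = 0;  M = 4*sqrt(29)/87;  N = 0

Compute the unit normal N̂(u, v) = (-4*v/sqrt(16*u^2 + 16*v^2 + 1), -4*u/sqrt(16*u^2 + 16*v^2 + 1), 1/sqrt(16*u^2 + 16*v^2 + 1)), and the second partials r_uu, r_uv, r_vv. Take dot products:
  L(u, v) = r_uu · N̂ = 0,
  M(u, v) = r_uv · N̂ = 4/sqrt(16*u^2 + 16*v^2 + 1),
  N(u, v) = r_vv · N̂ = 0.
Evaluating at (u, v) = (-1/2, 4):
  L = 0, M = 4*sqrt(29)/87, N = 0.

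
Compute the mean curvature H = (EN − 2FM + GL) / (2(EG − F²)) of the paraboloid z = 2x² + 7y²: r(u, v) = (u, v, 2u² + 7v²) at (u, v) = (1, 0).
H = 121*sqrt(17)/289

With E = 16*u^2 + 1, F = 56*u*v, G = 196*v^2 + 1, L = 4/sqrt(16*u^2 + 196*v^2 + 1), M = 0, N = 14/sqrt(16*u^2 + 196*v^2 + 1), assemble
  H = (EN − 2FM + GL) / (2(EG − F²)) = (112*u^2 + 392*v^2 + 9)/(16*u^2 + 196*v^2 + 1)^(3/2).
At (u, v) = (1, 0): H = 121*sqrt(17)/289.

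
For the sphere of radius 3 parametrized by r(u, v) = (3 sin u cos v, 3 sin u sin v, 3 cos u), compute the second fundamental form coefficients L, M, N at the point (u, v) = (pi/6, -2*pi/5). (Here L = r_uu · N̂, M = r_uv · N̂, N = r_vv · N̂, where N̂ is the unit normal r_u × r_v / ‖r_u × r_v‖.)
L = -3;  M = 0;  N = -3/4

Compute the unit normal N̂(u, v) = (sin(u)^2*cos(v)/Abs(sin(u)), sin(u)^2*sin(v)/Abs(sin(u)), sin(2*u)/(2*Abs(sin(u)))), and the second partials r_uu, r_uv, r_vv. Take dot products:
  L(u, v) = r_uu · N̂ = -3*sin(u)/Abs(sin(u)),
  M(u, v) = r_uv · N̂ = 0,
  N(u, v) = r_vv · N̂ = -3*sin(u)^3/Abs(sin(u)).
Evaluating at (u, v) = (pi/6, -2*pi/5):
  L = -3, M = 0, N = -3/4.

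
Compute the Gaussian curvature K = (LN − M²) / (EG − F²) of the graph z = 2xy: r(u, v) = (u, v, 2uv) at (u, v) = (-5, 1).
K = -4/11025

Coefficients of the first fundamental form: E = 4*v^2 + 1, F = 4*u*v, G = 4*u^2 + 1.
Coefficients of the second fundamental form: L = 0, M = 2/sqrt(4*u^2 + 4*v^2 + 1), N = 0.
Assemble K = (LN − M²)/(EG − F²) = -4/(16*u^4 + 32*u^2*v^2 + 8*u^2 + 16*v^4 + 8*v^2 + 1). At (u, v) = (-5, 1): K = -4/11025.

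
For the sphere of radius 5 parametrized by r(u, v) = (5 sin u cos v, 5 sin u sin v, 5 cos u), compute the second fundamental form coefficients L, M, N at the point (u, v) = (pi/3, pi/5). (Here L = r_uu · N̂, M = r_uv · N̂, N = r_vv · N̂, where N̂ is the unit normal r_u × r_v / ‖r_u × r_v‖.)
L = -5;  M = 0;  N = -15/4

Compute the unit normal N̂(u, v) = (sin(u)^2*cos(v)/Abs(sin(u)), sin(u)^2*sin(v)/Abs(sin(u)), sin(2*u)/(2*Abs(sin(u)))), and the second partials r_uu, r_uv, r_vv. Take dot products:
  L(u, v) = r_uu · N̂ = -5*sin(u)/Abs(sin(u)),
  M(u, v) = r_uv · N̂ = 0,
  N(u, v) = r_vv · N̂ = -5*sin(u)^3/Abs(sin(u)).
Evaluating at (u, v) = (pi/3, pi/5):
  L = -5, M = 0, N = -15/4.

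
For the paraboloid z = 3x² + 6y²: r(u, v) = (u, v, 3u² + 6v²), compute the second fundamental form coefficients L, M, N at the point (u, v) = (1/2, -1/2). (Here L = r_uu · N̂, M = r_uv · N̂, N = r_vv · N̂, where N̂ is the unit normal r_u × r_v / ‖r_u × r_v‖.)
L = 3*sqrt(46)/23;  M = 0;  N = 6*sqrt(46)/23

Compute the unit normal N̂(u, v) = (-6*u/sqrt(36*u^2 + 144*v^2 + 1), -12*v/sqrt(36*u^2 + 144*v^2 + 1), 1/sqrt(36*u^2 + 144*v^2 + 1)), and the second partials r_uu, r_uv, r_vv. Take dot products:
  L(u, v) = r_uu · N̂ = 6/sqrt(36*u^2 + 144*v^2 + 1),
  M(u, v) = r_uv · N̂ = 0,
  N(u, v) = r_vv · N̂ = 12/sqrt(36*u^2 + 144*v^2 + 1).
Evaluating at (u, v) = (1/2, -1/2):
  L = 3*sqrt(46)/23, M = 0, N = 6*sqrt(46)/23.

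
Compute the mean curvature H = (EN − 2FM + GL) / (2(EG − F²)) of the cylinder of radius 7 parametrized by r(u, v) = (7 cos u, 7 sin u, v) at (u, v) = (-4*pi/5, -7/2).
H = -1/14

With E = 49, F = 0, G = 1, L = -7, M = 0, N = 0, assemble
  H = (EN − 2FM + GL) / (2(EG − F²)) = -1/14.
At (u, v) = (-4*pi/5, -7/2): H = -1/14.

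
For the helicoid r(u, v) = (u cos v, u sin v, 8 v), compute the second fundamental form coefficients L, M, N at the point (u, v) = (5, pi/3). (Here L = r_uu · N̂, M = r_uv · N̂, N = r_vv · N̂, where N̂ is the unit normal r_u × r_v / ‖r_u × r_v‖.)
L = 0;  M = -8*sqrt(89)/89;  N = 0

Compute the unit normal N̂(u, v) = (8*sin(v)/sqrt(u^2 + 64), -8*cos(v)/sqrt(u^2 + 64), u/sqrt(u^2 + 64)), and the second partials r_uu, r_uv, r_vv. Take dot products:
  L(u, v) = r_uu · N̂ = 0,
  M(u, v) = r_uv · N̂ = -8/sqrt(u^2 + 64),
  N(u, v) = r_vv · N̂ = 0.
Evaluating at (u, v) = (5, pi/3):
  L = 0, M = -8*sqrt(89)/89, N = 0.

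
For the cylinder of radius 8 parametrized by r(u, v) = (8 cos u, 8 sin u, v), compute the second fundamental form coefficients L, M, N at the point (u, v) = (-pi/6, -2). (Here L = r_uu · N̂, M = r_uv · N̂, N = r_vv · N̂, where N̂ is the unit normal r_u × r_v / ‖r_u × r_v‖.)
L = -8;  M = 0;  N = 0

Compute the unit normal N̂(u, v) = (cos(u), sin(u), 0), and the second partials r_uu, r_uv, r_vv. Take dot products:
  L(u, v) = r_uu · N̂ = -8,
  M(u, v) = r_uv · N̂ = 0,
  N(u, v) = r_vv · N̂ = 0.
Evaluating at (u, v) = (-pi/6, -2):
  L = -8, M = 0, N = 0.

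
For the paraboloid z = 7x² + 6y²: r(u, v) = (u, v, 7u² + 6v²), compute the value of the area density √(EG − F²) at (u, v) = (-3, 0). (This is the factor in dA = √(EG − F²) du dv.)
√(EG − F²)|_{(-3, 0)} = sqrt(1765)

E = 196*u^2 + 1, F = 168*u*v, G = 144*v^2 + 1, so EG − F² = 196*u^2 + 144*v^2 + 1. Taking the positive square root: √(EG − F²) = sqrt(196*u^2 + 144*v^2 + 1). At (u, v) = (-3, 0): sqrt(1765).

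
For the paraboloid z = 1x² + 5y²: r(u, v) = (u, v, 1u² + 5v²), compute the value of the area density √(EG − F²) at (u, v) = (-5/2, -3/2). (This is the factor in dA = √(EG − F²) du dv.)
√(EG − F²)|_{(-5/2, -3/2)} = sqrt(251)

E = 4*u^2 + 1, F = 20*u*v, G = 100*v^2 + 1, so EG − F² = 4*u^2 + 100*v^2 + 1. Taking the positive square root: √(EG − F²) = sqrt(4*u^2 + 100*v^2 + 1). At (u, v) = (-5/2, -3/2): sqrt(251).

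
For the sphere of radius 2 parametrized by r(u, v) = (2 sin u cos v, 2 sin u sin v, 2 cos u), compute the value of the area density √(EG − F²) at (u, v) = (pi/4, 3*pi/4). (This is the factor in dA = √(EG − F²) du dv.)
√(EG − F²)|_{(pi/4, 3*pi/4)} = 2*sqrt(2)

E = 4, F = 0, G = 4*sin(u)^2, so EG − F² = 16*sin(u)^2. Taking the positive square root: √(EG − F²) = 4*Abs(sin(u)). At (u, v) = (pi/4, 3*pi/4): 2*sqrt(2).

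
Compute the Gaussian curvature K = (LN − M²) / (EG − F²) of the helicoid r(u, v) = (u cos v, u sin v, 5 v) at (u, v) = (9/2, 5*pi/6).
K = -400/32761

Coefficients of the first fundamental form: E = 1, F = 0, G = u^2 + 25.
Coefficients of the second fundamental form: L = 0, M = -5/sqrt(u^2 + 25), N = 0.
Assemble K = (LN − M²)/(EG − F²) = -25/(u^2 + 25)^2. At (u, v) = (9/2, 5*pi/6): K = -400/32761.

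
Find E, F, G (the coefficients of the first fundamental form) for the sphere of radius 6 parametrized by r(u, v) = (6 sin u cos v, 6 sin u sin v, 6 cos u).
E = 36;  F = 0;  G = 36*sin(u)^2

Compute partials: r_u = (6*cos(u)*cos(v), 6*sin(v)*cos(u), -6*sin(u)), r_v = (-6*sin(u)*sin(v), 6*sin(u)*cos(v), 0). Then
  E = r_u · r_u = 36,
  F = r_u · r_v = 0,
  G = r_v · r_v = 36*sin(u)^2.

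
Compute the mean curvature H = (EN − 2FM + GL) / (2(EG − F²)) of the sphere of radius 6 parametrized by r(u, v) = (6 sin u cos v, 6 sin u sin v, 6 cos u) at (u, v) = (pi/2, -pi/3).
H = -1/6

With E = 36, F = 0, G = 36*sin(u)^2, L = -6*sin(u)/Abs(sin(u)), M = 0, N = -6*sin(u)^3/Abs(sin(u)), assemble
  H = (EN − 2FM + GL) / (2(EG − F²)) = -sin(u)/(6*Abs(sin(u))).
At (u, v) = (pi/2, -pi/3): H = -1/6.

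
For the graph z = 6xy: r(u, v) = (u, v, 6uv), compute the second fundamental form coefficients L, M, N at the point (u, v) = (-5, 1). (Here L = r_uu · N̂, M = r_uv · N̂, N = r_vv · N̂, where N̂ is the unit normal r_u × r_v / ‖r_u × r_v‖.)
L = 0;  M = 6*sqrt(937)/937;  N = 0

Compute the unit normal N̂(u, v) = (-6*v/sqrt(36*u^2 + 36*v^2 + 1), -6*u/sqrt(36*u^2 + 36*v^2 + 1), 1/sqrt(36*u^2 + 36*v^2 + 1)), and the second partials r_uu, r_uv, r_vv. Take dot products:
  L(u, v) = r_uu · N̂ = 0,
  M(u, v) = r_uv · N̂ = 6/sqrt(36*u^2 + 36*v^2 + 1),
  N(u, v) = r_vv · N̂ = 0.
Evaluating at (u, v) = (-5, 1):
  L = 0, M = 6*sqrt(937)/937, N = 0.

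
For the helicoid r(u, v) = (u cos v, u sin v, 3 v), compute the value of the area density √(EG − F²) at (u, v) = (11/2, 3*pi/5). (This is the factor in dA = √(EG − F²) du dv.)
√(EG − F²)|_{(11/2, 3*pi/5)} = sqrt(157)/2

E = 1, F = 0, G = u^2 + 9, so EG − F² = u^2 + 9. Taking the positive square root: √(EG − F²) = sqrt(u^2 + 9). At (u, v) = (11/2, 3*pi/5): sqrt(157)/2.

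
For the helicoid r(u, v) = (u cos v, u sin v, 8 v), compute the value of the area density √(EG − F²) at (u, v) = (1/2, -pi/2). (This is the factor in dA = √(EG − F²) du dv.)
√(EG − F²)|_{(1/2, -pi/2)} = sqrt(257)/2

E = 1, F = 0, G = u^2 + 64, so EG − F² = u^2 + 64. Taking the positive square root: √(EG − F²) = sqrt(u^2 + 64). At (u, v) = (1/2, -pi/2): sqrt(257)/2.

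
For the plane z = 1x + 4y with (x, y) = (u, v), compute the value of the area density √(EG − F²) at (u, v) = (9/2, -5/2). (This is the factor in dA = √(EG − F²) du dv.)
√(EG − F²)|_{(9/2, -5/2)} = 3*sqrt(2)

E = 2, F = 4, G = 17, so EG − F² = 18. Taking the positive square root: √(EG − F²) = 3*sqrt(2). At (u, v) = (9/2, -5/2): 3*sqrt(2).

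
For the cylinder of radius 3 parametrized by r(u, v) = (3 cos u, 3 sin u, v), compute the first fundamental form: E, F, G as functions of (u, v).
E = 9;  F = 0;  G = 1

Compute partials: r_u = (-3*sin(u), 3*cos(u), 0), r_v = (0, 0, 1). Then
  E = r_u · r_u = 9,
  F = r_u · r_v = 0,
  G = r_v · r_v = 1.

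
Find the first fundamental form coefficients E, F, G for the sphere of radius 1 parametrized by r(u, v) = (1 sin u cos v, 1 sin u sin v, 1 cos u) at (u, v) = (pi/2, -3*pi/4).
E = 1;  F = 0;  G = 1

Partials: r_u = (cos(u)*cos(v), sin(v)*cos(u), -sin(u)), r_v = (-sin(u)*sin(v), sin(u)*cos(v), 0). As functions of (u, v):
  E = r_u · r_u = 1,
  F = r_u · r_v = 0,
  G = r_v · r_v = sin(u)^2.
Evaluating at (u, v) = (pi/2, -3*pi/4): E = 1, F = 0, G = 1.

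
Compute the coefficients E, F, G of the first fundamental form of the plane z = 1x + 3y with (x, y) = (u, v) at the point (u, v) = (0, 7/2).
E = 2;  F = 3;  G = 10

Partials: r_u = (1, 0, 1), r_v = (0, 1, 3). As functions of (u, v):
  E = r_u · r_u = 2,
  F = r_u · r_v = 3,
  G = r_v · r_v = 10.
Evaluating at (u, v) = (0, 7/2): E = 2, F = 3, G = 10.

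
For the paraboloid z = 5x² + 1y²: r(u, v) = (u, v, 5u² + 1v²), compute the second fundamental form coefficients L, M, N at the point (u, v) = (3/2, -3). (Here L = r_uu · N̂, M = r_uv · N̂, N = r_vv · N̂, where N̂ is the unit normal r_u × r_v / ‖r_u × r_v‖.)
L = 5*sqrt(262)/131;  M = 0;  N = sqrt(262)/131

Compute the unit normal N̂(u, v) = (-10*u/sqrt(100*u^2 + 4*v^2 + 1), -2*v/sqrt(100*u^2 + 4*v^2 + 1), 1/sqrt(100*u^2 + 4*v^2 + 1)), and the second partials r_uu, r_uv, r_vv. Take dot products:
  L(u, v) = r_uu · N̂ = 10/sqrt(100*u^2 + 4*v^2 + 1),
  M(u, v) = r_uv · N̂ = 0,
  N(u, v) = r_vv · N̂ = 2/sqrt(100*u^2 + 4*v^2 + 1).
Evaluating at (u, v) = (3/2, -3):
  L = 5*sqrt(262)/131, M = 0, N = sqrt(262)/131.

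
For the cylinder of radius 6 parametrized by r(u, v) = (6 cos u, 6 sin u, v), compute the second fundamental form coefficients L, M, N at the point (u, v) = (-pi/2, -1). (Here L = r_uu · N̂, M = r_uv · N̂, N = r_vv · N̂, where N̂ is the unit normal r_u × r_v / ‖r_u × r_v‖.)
L = -6;  M = 0;  N = 0

Compute the unit normal N̂(u, v) = (cos(u), sin(u), 0), and the second partials r_uu, r_uv, r_vv. Take dot products:
  L(u, v) = r_uu · N̂ = -6,
  M(u, v) = r_uv · N̂ = 0,
  N(u, v) = r_vv · N̂ = 0.
Evaluating at (u, v) = (-pi/2, -1):
  L = -6, M = 0, N = 0.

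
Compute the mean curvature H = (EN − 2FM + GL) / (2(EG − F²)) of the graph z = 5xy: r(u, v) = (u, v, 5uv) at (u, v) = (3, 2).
H = -375*sqrt(326)/53138

With E = 25*v^2 + 1, F = 25*u*v, G = 25*u^2 + 1, L = 0, M = 5/sqrt(25*u^2 + 25*v^2 + 1), N = 0, assemble
  H = (EN − 2FM + GL) / (2(EG − F²)) = -125*u*v/(25*u^2 + 25*v^2 + 1)^(3/2).
At (u, v) = (3, 2): H = -375*sqrt(326)/53138.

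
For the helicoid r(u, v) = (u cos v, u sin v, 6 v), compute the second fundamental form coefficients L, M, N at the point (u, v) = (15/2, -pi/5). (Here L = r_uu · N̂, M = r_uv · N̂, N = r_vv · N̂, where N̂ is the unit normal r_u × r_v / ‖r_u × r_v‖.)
L = 0;  M = -4*sqrt(41)/41;  N = 0

Compute the unit normal N̂(u, v) = (6*sin(v)/sqrt(u^2 + 36), -6*cos(v)/sqrt(u^2 + 36), u/sqrt(u^2 + 36)), and the second partials r_uu, r_uv, r_vv. Take dot products:
  L(u, v) = r_uu · N̂ = 0,
  M(u, v) = r_uv · N̂ = -6/sqrt(u^2 + 36),
  N(u, v) = r_vv · N̂ = 0.
Evaluating at (u, v) = (15/2, -pi/5):
  L = 0, M = -4*sqrt(41)/41, N = 0.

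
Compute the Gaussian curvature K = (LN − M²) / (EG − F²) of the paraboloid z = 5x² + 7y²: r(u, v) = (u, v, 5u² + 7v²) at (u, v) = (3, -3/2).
K = 35/450241

Coefficients of the first fundamental form: E = 100*u^2 + 1, F = 140*u*v, G = 196*v^2 + 1.
Coefficients of the second fundamental form: L = 10/sqrt(100*u^2 + 196*v^2 + 1), M = 0, N = 14/sqrt(100*u^2 + 196*v^2 + 1).
Assemble K = (LN − M²)/(EG − F²) = 140/(10000*u^4 + 39200*u^2*v^2 + 200*u^2 + 38416*v^4 + 392*v^2 + 1). At (u, v) = (3, -3/2): K = 35/450241.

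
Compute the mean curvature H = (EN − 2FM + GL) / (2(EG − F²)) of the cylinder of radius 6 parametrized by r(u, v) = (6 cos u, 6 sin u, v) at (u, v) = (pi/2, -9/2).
H = -1/12

With E = 36, F = 0, G = 1, L = -6, M = 0, N = 0, assemble
  H = (EN − 2FM + GL) / (2(EG − F²)) = -1/12.
At (u, v) = (pi/2, -9/2): H = -1/12.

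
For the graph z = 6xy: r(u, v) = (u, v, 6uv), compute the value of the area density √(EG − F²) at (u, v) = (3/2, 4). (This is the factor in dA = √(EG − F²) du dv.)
√(EG − F²)|_{(3/2, 4)} = sqrt(658)

E = 36*v^2 + 1, F = 36*u*v, G = 36*u^2 + 1, so EG − F² = 36*u^2 + 36*v^2 + 1. Taking the positive square root: √(EG − F²) = sqrt(36*u^2 + 36*v^2 + 1). At (u, v) = (3/2, 4): sqrt(658).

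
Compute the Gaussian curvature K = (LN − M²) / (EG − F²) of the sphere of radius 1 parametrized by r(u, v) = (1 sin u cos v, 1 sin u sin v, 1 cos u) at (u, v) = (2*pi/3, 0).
K = 1

Coefficients of the first fundamental form: E = 1, F = 0, G = sin(u)^2.
Coefficients of the second fundamental form: L = -sin(u)/Abs(sin(u)), M = 0, N = -sin(u)^3/Abs(sin(u)).
Assemble K = (LN − M²)/(EG − F²) = 1. At (u, v) = (2*pi/3, 0): K = 1.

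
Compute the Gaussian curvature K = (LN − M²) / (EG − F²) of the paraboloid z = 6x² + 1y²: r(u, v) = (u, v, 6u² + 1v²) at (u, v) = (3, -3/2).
K = 6/426409

Coefficients of the first fundamental form: E = 144*u^2 + 1, F = 24*u*v, G = 4*v^2 + 1.
Coefficients of the second fundamental form: L = 12/sqrt(144*u^2 + 4*v^2 + 1), M = 0, N = 2/sqrt(144*u^2 + 4*v^2 + 1).
Assemble K = (LN − M²)/(EG − F²) = 24/(20736*u^4 + 1152*u^2*v^2 + 288*u^2 + 16*v^4 + 8*v^2 + 1). At (u, v) = (3, -3/2): K = 6/426409.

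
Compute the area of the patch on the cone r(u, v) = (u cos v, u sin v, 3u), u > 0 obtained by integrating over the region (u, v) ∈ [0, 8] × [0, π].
Area = 32*sqrt(10)*pi

Area = ∫∫ √(EG − F²) du dv with √(EG − F²) = sqrt(10)*Abs(u). Integrating over [0, 8] × [0, π] gives 32*sqrt(10)*pi.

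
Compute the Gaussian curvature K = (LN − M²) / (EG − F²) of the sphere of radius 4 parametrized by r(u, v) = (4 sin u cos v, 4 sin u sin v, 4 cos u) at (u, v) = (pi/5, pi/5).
K = 1/16

Coefficients of the first fundamental form: E = 16, F = 0, G = 16*sin(u)^2.
Coefficients of the second fundamental form: L = -4*sin(u)/Abs(sin(u)), M = 0, N = -4*sin(u)^3/Abs(sin(u)).
Assemble K = (LN − M²)/(EG − F²) = 1/16. At (u, v) = (pi/5, pi/5): K = 1/16.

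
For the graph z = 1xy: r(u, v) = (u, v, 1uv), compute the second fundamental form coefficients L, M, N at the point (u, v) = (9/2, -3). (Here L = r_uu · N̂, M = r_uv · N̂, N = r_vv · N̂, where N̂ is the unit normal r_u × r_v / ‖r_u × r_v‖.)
L = 0;  M = 2/11;  N = 0

Compute the unit normal N̂(u, v) = (-v/sqrt(u^2 + v^2 + 1), -u/sqrt(u^2 + v^2 + 1), 1/sqrt(u^2 + v^2 + 1)), and the second partials r_uu, r_uv, r_vv. Take dot products:
  L(u, v) = r_uu · N̂ = 0,
  M(u, v) = r_uv · N̂ = 1/sqrt(u^2 + v^2 + 1),
  N(u, v) = r_vv · N̂ = 0.
Evaluating at (u, v) = (9/2, -3):
  L = 0, M = 2/11, N = 0.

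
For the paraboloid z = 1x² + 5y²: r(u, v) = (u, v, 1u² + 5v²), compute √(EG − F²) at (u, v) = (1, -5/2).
√(EG − F²)|_{(1, -5/2)} = 3*sqrt(70)

E = 4*u^2 + 1, F = 20*u*v, G = 100*v^2 + 1; EG − F² = 4*u^2 + 100*v^2 + 1; √(EG − F²) = sqrt(4*u^2 + 100*v^2 + 1). At the given point: 3*sqrt(70).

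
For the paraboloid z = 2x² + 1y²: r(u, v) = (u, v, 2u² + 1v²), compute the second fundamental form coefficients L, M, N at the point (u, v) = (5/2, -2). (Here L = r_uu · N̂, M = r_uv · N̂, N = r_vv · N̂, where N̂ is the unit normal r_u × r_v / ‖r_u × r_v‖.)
L = 4*sqrt(13)/39;  M = 0;  N = 2*sqrt(13)/39

Compute the unit normal N̂(u, v) = (-4*u/sqrt(16*u^2 + 4*v^2 + 1), -2*v/sqrt(16*u^2 + 4*v^2 + 1), 1/sqrt(16*u^2 + 4*v^2 + 1)), and the second partials r_uu, r_uv, r_vv. Take dot products:
  L(u, v) = r_uu · N̂ = 4/sqrt(16*u^2 + 4*v^2 + 1),
  M(u, v) = r_uv · N̂ = 0,
  N(u, v) = r_vv · N̂ = 2/sqrt(16*u^2 + 4*v^2 + 1).
Evaluating at (u, v) = (5/2, -2):
  L = 4*sqrt(13)/39, M = 0, N = 2*sqrt(13)/39.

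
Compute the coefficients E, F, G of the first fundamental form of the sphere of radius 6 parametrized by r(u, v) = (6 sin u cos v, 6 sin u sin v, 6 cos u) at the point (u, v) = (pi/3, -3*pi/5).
E = 36;  F = 0;  G = 27

Partials: r_u = (6*cos(u)*cos(v), 6*sin(v)*cos(u), -6*sin(u)), r_v = (-6*sin(u)*sin(v), 6*sin(u)*cos(v), 0). As functions of (u, v):
  E = r_u · r_u = 36,
  F = r_u · r_v = 0,
  G = r_v · r_v = 36*sin(u)^2.
Evaluating at (u, v) = (pi/3, -3*pi/5): E = 36, F = 0, G = 27.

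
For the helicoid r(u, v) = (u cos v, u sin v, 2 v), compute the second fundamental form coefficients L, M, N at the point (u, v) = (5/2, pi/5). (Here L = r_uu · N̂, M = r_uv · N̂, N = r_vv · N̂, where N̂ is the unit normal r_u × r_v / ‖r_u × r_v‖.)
L = 0;  M = -4*sqrt(41)/41;  N = 0

Compute the unit normal N̂(u, v) = (2*sin(v)/sqrt(u^2 + 4), -2*cos(v)/sqrt(u^2 + 4), u/sqrt(u^2 + 4)), and the second partials r_uu, r_uv, r_vv. Take dot products:
  L(u, v) = r_uu · N̂ = 0,
  M(u, v) = r_uv · N̂ = -2/sqrt(u^2 + 4),
  N(u, v) = r_vv · N̂ = 0.
Evaluating at (u, v) = (5/2, pi/5):
  L = 0, M = -4*sqrt(41)/41, N = 0.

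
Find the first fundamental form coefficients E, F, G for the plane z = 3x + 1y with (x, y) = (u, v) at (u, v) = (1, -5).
E = 10;  F = 3;  G = 2

Partials: r_u = (1, 0, 3), r_v = (0, 1, 1). As functions of (u, v):
  E = r_u · r_u = 10,
  F = r_u · r_v = 3,
  G = r_v · r_v = 2.
Evaluating at (u, v) = (1, -5): E = 10, F = 3, G = 2.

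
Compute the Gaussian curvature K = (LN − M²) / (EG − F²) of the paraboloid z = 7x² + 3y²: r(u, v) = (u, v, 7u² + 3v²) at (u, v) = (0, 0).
K = 84

Coefficients of the first fundamental form: E = 196*u^2 + 1, F = 84*u*v, G = 36*v^2 + 1.
Coefficients of the second fundamental form: L = 14/sqrt(196*u^2 + 36*v^2 + 1), M = 0, N = 6/sqrt(196*u^2 + 36*v^2 + 1).
Assemble K = (LN − M²)/(EG − F²) = 84/(38416*u^4 + 14112*u^2*v^2 + 392*u^2 + 1296*v^4 + 72*v^2 + 1). At (u, v) = (0, 0): K = 84.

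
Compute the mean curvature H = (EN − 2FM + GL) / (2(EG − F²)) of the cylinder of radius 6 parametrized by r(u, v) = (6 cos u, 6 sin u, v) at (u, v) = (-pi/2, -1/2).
H = -1/12

With E = 36, F = 0, G = 1, L = -6, M = 0, N = 0, assemble
  H = (EN − 2FM + GL) / (2(EG − F²)) = -1/12.
At (u, v) = (-pi/2, -1/2): H = -1/12.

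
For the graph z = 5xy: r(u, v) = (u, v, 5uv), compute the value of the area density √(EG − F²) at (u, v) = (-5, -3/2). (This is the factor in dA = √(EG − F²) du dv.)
√(EG − F²)|_{(-5, -3/2)} = sqrt(2729)/2

E = 25*v^2 + 1, F = 25*u*v, G = 25*u^2 + 1, so EG − F² = 25*u^2 + 25*v^2 + 1. Taking the positive square root: √(EG − F²) = sqrt(25*u^2 + 25*v^2 + 1). At (u, v) = (-5, -3/2): sqrt(2729)/2.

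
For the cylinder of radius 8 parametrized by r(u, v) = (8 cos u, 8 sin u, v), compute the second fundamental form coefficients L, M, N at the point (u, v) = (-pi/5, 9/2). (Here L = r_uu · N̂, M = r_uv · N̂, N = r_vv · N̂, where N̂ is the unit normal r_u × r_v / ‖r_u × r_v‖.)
L = -8;  M = 0;  N = 0

Compute the unit normal N̂(u, v) = (cos(u), sin(u), 0), and the second partials r_uu, r_uv, r_vv. Take dot products:
  L(u, v) = r_uu · N̂ = -8,
  M(u, v) = r_uv · N̂ = 0,
  N(u, v) = r_vv · N̂ = 0.
Evaluating at (u, v) = (-pi/5, 9/2):
  L = -8, M = 0, N = 0.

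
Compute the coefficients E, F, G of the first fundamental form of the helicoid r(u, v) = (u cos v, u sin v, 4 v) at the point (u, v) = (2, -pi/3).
E = 1;  F = 0;  G = 20

Partials: r_u = (cos(v), sin(v), 0), r_v = (-u*sin(v), u*cos(v), 4). As functions of (u, v):
  E = r_u · r_u = 1,
  F = r_u · r_v = 0,
  G = r_v · r_v = u^2 + 16.
Evaluating at (u, v) = (2, -pi/3): E = 1, F = 0, G = 20.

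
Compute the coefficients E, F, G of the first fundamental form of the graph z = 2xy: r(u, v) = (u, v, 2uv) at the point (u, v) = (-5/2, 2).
E = 17;  F = -20;  G = 26

Partials: r_u = (1, 0, 2*v), r_v = (0, 1, 2*u). As functions of (u, v):
  E = r_u · r_u = 4*v^2 + 1,
  F = r_u · r_v = 4*u*v,
  G = r_v · r_v = 4*u^2 + 1.
Evaluating at (u, v) = (-5/2, 2): E = 17, F = -20, G = 26.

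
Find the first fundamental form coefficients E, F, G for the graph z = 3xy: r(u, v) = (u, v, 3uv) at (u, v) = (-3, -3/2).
E = 85/4;  F = 81/2;  G = 82

Partials: r_u = (1, 0, 3*v), r_v = (0, 1, 3*u). As functions of (u, v):
  E = r_u · r_u = 9*v^2 + 1,
  F = r_u · r_v = 9*u*v,
  G = r_v · r_v = 9*u^2 + 1.
Evaluating at (u, v) = (-3, -3/2): E = 85/4, F = 81/2, G = 82.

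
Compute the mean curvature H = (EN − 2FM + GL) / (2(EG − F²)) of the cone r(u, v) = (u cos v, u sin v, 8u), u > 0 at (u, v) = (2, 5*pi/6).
H = 2*sqrt(65)/65

With E = 65, F = 0, G = u^2, L = 0, M = 0, N = 8*sqrt(65)*u^2/(65*Abs(u)), assemble
  H = (EN − 2FM + GL) / (2(EG − F²)) = 4*sqrt(65)/(65*Abs(u)).
At (u, v) = (2, 5*pi/6): H = 2*sqrt(65)/65.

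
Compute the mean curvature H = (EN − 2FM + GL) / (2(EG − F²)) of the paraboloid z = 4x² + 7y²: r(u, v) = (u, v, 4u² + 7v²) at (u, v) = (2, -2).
H = 4939*sqrt(1041)/1083681

With E = 64*u^2 + 1, F = 112*u*v, G = 196*v^2 + 1, L = 8/sqrt(64*u^2 + 196*v^2 + 1), M = 0, N = 14/sqrt(64*u^2 + 196*v^2 + 1), assemble
  H = (EN − 2FM + GL) / (2(EG − F²)) = (448*u^2 + 784*v^2 + 11)/(64*u^2 + 196*v^2 + 1)^(3/2).
At (u, v) = (2, -2): H = 4939*sqrt(1041)/1083681.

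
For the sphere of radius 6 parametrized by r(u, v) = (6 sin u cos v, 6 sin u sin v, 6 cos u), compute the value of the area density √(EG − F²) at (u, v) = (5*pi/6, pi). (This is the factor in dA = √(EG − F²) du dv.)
√(EG − F²)|_{(5*pi/6, pi)} = 18

E = 36, F = 0, G = 36*sin(u)^2, so EG − F² = 1296*sin(u)^2. Taking the positive square root: √(EG − F²) = 36*Abs(sin(u)). At (u, v) = (5*pi/6, pi): 18.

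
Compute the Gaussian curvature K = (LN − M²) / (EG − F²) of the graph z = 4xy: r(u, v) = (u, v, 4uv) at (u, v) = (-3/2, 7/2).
K = -16/54289

Coefficients of the first fundamental form: E = 16*v^2 + 1, F = 16*u*v, G = 16*u^2 + 1.
Coefficients of the second fundamental form: L = 0, M = 4/sqrt(16*u^2 + 16*v^2 + 1), N = 0.
Assemble K = (LN − M²)/(EG − F²) = -16/(256*u^4 + 512*u^2*v^2 + 32*u^2 + 256*v^4 + 32*v^2 + 1). At (u, v) = (-3/2, 7/2): K = -16/54289.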